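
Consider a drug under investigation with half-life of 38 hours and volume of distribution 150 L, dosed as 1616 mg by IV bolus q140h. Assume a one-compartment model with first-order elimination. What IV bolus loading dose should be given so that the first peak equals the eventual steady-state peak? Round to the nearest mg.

f = (1/2)^(140/38) ≈ 0.077793; accumulation ratio R = 1/(1−f) ≈ 1.08436.
Loading dose to hit Cmax,ss on first dose: D_load = D_maint·R ≈ 1616 × 1.08436 ≈ 1752.33 mg.

1752 mg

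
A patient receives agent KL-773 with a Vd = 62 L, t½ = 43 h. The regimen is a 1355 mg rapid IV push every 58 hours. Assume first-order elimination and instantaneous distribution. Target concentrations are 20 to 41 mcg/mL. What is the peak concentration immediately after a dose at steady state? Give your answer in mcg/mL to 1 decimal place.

k = ln2/t½ = ln2/43 ≈ 0.016120 h⁻¹; fraction remaining f = e^(−kτ) = e^(−0.016120×58) ≈ 0.3926.
At steady state, accumulation factor R = 1/(1 − e^(−kτ)) ≈ 1.6464.
Single-dose peak C₀ = D/Vd = 1355/62 ≈ 21.855 mcg/mL.
Steady-state peak Cmax,ss = C₀·R ≈ 21.855 × 1.6464 ≈ 35.982 mcg/mL.
Peak 36.0 mcg/mL vs MTC 41 mcg/mL: below toxic threshold.

36.0 mcg/mL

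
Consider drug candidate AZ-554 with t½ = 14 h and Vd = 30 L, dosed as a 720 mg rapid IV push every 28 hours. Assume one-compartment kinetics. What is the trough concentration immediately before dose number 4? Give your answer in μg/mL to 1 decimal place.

f = (1/2)^(τ/t½) = (1/2)^(28/14) ≈ 0.2500.
C₀ = D/Vd = 720/30 ≈ 24.000 μg/mL.
Before the 4th dose, 3 doses have been given. Superposition: Cmin = C₀·(f + f² + … + f^3).
≈ 24.000 × (0.2500 + 0.0625 + 0.0156) ≈ 24.000 × 0.3281 ≈ 7.874 μg/mL.

7.9 μg/mL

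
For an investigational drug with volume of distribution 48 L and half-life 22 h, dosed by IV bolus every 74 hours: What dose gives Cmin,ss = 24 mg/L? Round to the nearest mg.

τ/t½ = 74/22 ≈ 3.3636, so f = (1/2)^(74/22) ≈ 0.097150.
Cmin,ss = (D/Vd)·f/(1−f), so D = Cmin,ss·Vd·(1−f)/f.
D = 24 × 48 × (1−f)/f ≈ 24 × 48 × 9.29336 ≈ 10705.95 mg.

10706 mg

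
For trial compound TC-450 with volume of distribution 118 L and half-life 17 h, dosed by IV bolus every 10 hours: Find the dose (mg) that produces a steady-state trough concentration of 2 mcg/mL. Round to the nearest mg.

τ/t½ = 10/17 ≈ 0.58824, so f = (1/2)^(10/17) ≈ 0.665156.
Cmin,ss = (D/Vd)·f/(1−f), so D = Cmin,ss·Vd·(1−f)/f.
D = 2 × 118 × (1−f)/f ≈ 2 × 118 × 0.50341 ≈ 118.80 mg.

119 mg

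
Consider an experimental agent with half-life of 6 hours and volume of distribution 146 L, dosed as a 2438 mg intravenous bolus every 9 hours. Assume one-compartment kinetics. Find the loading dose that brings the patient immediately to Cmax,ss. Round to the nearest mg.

f = (1/2)^(9/6) ≈ 0.353553; accumulation ratio R = 1/(1−f) ≈ 1.54692.
Loading dose to hit Cmax,ss on first dose: D_load = D_maint·R ≈ 2438 × 1.54692 ≈ 3771.39 mg.

3771 mg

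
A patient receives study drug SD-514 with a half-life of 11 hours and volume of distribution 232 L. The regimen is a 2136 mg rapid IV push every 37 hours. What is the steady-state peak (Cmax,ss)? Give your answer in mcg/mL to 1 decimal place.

k = ln2/t½ = ln2/11 ≈ 0.063013 h⁻¹; fraction remaining f = e^(−kτ) = e^(−0.063013×37) ≈ 0.0972.
At steady state, accumulation factor R = 1/(1 − e^(−kτ)) ≈ 1.1077.
Single-dose peak C₀ = D/Vd = 2136/232 ≈ 9.207 mcg/mL.
Steady-state peak Cmax,ss = C₀·R ≈ 9.207 × 1.1077 ≈ 10.199 mcg/mL.

10.2 mcg/mL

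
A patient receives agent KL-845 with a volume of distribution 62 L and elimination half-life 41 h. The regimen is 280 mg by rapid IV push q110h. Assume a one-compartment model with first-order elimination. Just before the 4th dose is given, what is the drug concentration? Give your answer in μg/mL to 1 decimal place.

f = (1/2)^(τ/t½) = (1/2)^(110/41) ≈ 0.1557.
C₀ = D/Vd = 280/62 ≈ 4.516 μg/mL.
Before the 4th dose, 3 doses have been given. Superposition: Cmin = C₀·(f + f² + … + f^3).
≈ 4.516 × (0.1557 + 0.0242 + 0.0038) ≈ 4.516 × 0.1837 ≈ 0.830 μg/mL.

0.8 μg/mL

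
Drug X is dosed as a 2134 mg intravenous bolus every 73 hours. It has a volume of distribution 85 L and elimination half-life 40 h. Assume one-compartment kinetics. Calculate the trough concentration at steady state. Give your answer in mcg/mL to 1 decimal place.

Over one 73-h interval, 73/40 ≈ 1.825 half-lives elapse, leaving f ≈ 0.2822 of each dose.
Single-dose peak C₀ = D/Vd = 2134/85 ≈ 25.106 mcg/mL.
Steady-state trough Cmin,ss = C₀·f/(1−f) ≈ 25.106 × 0.2822/0.7178 ≈ 9.870 mcg/mL.

9.9 mcg/mL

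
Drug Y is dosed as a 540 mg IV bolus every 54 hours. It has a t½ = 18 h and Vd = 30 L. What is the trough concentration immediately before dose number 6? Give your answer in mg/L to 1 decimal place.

f = (1/2)^(τ/t½) = (1/2)^(54/18) ≈ 0.1250.
C₀ = D/Vd = 540/30 ≈ 18.000 mg/L.
Before the 6th dose, 5 doses have been given. Superposition: Cmin = C₀·(f + f² + … + f^5).
≈ 18.000 × (0.1250 + 0.0156 + 0.0020 + 0.0002 + 0.0000) ≈ 18.000 × 0.1428 ≈ 2.570 mg/L.

2.6 mg/L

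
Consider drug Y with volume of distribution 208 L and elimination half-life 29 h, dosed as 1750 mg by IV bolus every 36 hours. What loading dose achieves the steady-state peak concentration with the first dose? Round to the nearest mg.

3033 mg

f = (1/2)^(36/29) ≈ 0.422968; accumulation ratio R = 1/(1−f) ≈ 1.73301.
Loading dose to hit Cmax,ss on first dose: D_load = D_maint·R ≈ 1750 × 1.73301 ≈ 3032.77 mg.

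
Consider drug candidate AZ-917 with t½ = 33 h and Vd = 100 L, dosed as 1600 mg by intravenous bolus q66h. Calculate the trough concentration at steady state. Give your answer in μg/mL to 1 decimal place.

τ = 66 h = 2 half-lives, so f = (1/2)^2 = 0.25.
Accumulation ratio R = 1/(1 − f) = 1/0.75 = 4/3.
Single-dose peak C₀ = D/Vd = 1600/100 = 16 μg/mL.
Steady-state peak Cmax,ss = C₀·R = 16 × 4/3 ≈ 21.333 μg/mL.
Steady-state trough Cmin,ss = Cmax,ss·f ≈ 21.333 × 0.25 ≈ 5.333 μg/mL.

5.3 μg/mL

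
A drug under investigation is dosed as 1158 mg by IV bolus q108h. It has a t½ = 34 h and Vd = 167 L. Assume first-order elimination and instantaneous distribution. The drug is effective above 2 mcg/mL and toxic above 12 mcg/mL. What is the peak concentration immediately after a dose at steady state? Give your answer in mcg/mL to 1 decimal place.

Over one 108-h interval, 108/34 ≈ 3.1765 half-lives elapse, leaving f ≈ 0.1106 of each dose.
Accumulation ratio R = 1/(1 − f) ≈ 1/0.8894 ≈ 1.1244.
Single-dose peak C₀ = D/Vd = 1158/167 ≈ 6.934 mcg/mL.
Cmax,ss = C₀/(1 − f) ≈ 6.934/0.8894 ≈ 7.796 mcg/mL.
Peak 7.8 mcg/mL vs MTC 12 mcg/mL: below toxic threshold.

7.8 mcg/mL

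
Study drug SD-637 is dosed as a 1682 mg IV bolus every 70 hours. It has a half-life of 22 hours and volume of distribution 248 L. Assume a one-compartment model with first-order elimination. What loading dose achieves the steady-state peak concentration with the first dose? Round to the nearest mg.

1890 mg

f = (1/2)^(70/22) ≈ 0.110199; accumulation ratio R = 1/(1−f) ≈ 1.12385.
Loading dose to hit Cmax,ss on first dose: D_load = D_maint·R ≈ 1682 × 1.12385 ≈ 1890.32 mg.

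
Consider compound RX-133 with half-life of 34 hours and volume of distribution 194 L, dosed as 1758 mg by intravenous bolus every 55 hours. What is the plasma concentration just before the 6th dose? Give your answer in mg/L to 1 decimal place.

4.4 mg/L

f = (1/2)^(τ/t½) = (1/2)^(55/34) ≈ 0.3259.
C₀ = D/Vd = 1758/194 ≈ 9.062 mg/L.
Before the 6th dose, 5 doses have been given. Superposition: Cmin = C₀·(f + f² + … + f^5).
≈ 9.062 × (0.3259 + 0.1062 + 0.0346 + 0.0113 + 0.0037) ≈ 9.062 × 0.4817 ≈ 4.365 mg/L.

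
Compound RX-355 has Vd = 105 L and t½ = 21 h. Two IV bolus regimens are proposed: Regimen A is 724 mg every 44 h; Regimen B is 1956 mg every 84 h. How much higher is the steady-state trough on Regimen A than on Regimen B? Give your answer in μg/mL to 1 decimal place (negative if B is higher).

Regimen A: f = (1/2)^(44/21) ≈ 0.2340; Cmin,ss = (724/105)·f/(1−f) ≈ 2.106 μg/mL.
Regimen B: f = (1/2)^(84/21) ≈ 0.0625; Cmin,ss = (1956/105)·f/(1−f) ≈ 1.242 μg/mL.
Difference ≈ 2.106 − 1.242 ≈ 0.864 μg/mL.

0.9 μg/mL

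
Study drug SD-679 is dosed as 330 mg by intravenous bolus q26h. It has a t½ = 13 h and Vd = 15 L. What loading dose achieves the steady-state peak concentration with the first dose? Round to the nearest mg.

440 mg

f = (1/2)^(26/13) ≈ 0.250000; accumulation ratio R = 1/(1−f) ≈ 1.33333.
Loading dose to hit Cmax,ss on first dose: D_load = D_maint·R ≈ 330 × 1.33333 ≈ 440.00 mg.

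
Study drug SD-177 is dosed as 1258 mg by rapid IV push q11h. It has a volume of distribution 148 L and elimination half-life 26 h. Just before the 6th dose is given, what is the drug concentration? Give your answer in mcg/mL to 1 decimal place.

19.2 mcg/mL

f = (1/2)^(τ/t½) = (1/2)^(11/26) ≈ 0.7458.
C₀ = D/Vd = 1258/148 ≈ 8.500 mcg/mL.
Before the 6th dose, 5 doses have been given. Superposition: Cmin = C₀·(f + f² + … + f^5).
≈ 8.500 × (0.7458 + 0.5562 + 0.4148 + 0.3094 + 0.2307) ≈ 8.500 × 2.2569 ≈ 19.184 mcg/mL.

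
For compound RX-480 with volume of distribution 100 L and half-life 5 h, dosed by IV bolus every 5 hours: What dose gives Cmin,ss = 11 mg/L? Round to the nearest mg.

τ/t½ = 5/5 ≈ 1, so f = (1/2)^(5/5) ≈ 0.500000.
Cmin,ss = (D/Vd)·f/(1−f), so D = Cmin,ss·Vd·(1−f)/f.
D = 11 × 100 × (1−f)/f ≈ 11 × 100 × 1.00000 ≈ 1100.00 mg.

1100 mg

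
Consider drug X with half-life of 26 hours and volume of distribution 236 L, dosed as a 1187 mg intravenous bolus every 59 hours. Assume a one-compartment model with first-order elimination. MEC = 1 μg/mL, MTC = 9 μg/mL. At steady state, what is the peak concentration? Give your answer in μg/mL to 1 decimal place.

τ/t½ = 59/26 ≈ 2.2692, so fraction remaining f = (1/2)^(59/26) ≈ 0.2074.
Accumulation ratio R = 1/(1 − f) ≈ 1/0.7926 ≈ 1.2617.
Each bolus raises the concentration by D/Vd = 1187/236 ≈ 5.030 μg/mL.
Steady-state peak Cmax,ss = C₀·R ≈ 5.030 × 1.2617 ≈ 6.346 μg/mL.
Peak 6.3 μg/mL vs MTC 9 μg/mL: below toxic threshold.

6.3 μg/mL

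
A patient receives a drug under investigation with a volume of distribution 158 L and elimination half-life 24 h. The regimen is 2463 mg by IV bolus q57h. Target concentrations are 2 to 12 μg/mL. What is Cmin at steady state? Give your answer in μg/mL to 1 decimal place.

k = ln2/t½ = ln2/24 ≈ 0.028881 h⁻¹; fraction remaining f = e^(−kτ) = e^(−0.028881×57) ≈ 0.1928.
Accumulation ratio R = 1/(1 − f) ≈ 1/0.8072 ≈ 1.2389.
Single-dose peak C₀ = D/Vd = 2463/158 ≈ 15.589 μg/mL.
Cmax,ss = C₀/(1 − f) ≈ 15.589/0.8072 ≈ 19.312 μg/mL.
Steady-state trough Cmin,ss = Cmax,ss·f ≈ 19.312 × 0.1928 ≈ 3.723 μg/mL.
Trough 3.7 μg/mL vs MEC 2 μg/mL: adequate.

3.7 μg/mL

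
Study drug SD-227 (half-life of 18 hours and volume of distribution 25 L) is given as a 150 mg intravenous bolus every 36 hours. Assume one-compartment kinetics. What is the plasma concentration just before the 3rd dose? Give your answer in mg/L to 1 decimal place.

f = (1/2)^(τ/t½) = (1/2)^(36/18) ≈ 0.2500.
C₀ = D/Vd = 150/25 ≈ 6.000 mg/L.
Before the 3rd dose, 2 doses have been given. Superposition: Cmin = C₀·(f + f²).
≈ 6.000 × (0.2500 + 0.0625) ≈ 6.000 × 0.3125 ≈ 1.875 mg/L.

1.9 mg/L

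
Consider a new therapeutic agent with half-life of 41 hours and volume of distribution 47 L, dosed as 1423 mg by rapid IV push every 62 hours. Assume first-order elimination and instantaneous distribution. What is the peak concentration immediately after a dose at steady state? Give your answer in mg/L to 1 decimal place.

k = ln2/t½ = ln2/41 ≈ 0.016906 h⁻¹; fraction remaining f = e^(−kτ) = e^(−0.016906×62) ≈ 0.3506.
At steady state, accumulation factor R = 1/(1 − e^(−kτ)) ≈ 1.5399.
Each bolus raises the concentration by D/Vd = 1423/47 ≈ 30.277 mg/L.
Steady-state peak Cmax,ss = C₀·R ≈ 30.277 × 1.5399 ≈ 46.624 mg/L.

46.6 mg/L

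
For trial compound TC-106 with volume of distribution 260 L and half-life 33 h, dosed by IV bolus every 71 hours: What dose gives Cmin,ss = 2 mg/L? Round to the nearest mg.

τ/t½ = 71/33 ≈ 2.1515, so f = (1/2)^(71/33) ≈ 0.225076.
Cmin,ss = (D/Vd)·f/(1−f), so D = Cmin,ss·Vd·(1−f)/f.
D = 2 × 260 × (1−f)/f ≈ 2 × 260 × 3.44294 ≈ 1790.33 mg.

1790 mg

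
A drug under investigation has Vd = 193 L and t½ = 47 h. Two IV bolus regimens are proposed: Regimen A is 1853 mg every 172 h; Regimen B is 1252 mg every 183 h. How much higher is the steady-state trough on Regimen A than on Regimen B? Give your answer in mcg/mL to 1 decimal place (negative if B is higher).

0.4 mcg/mL

Regimen A: f = (1/2)^(172/47) ≈ 0.0791; Cmin,ss = (1853/193)·f/(1−f) ≈ 0.825 mcg/mL.
Regimen B: f = (1/2)^(183/47) ≈ 0.0673; Cmin,ss = (1252/193)·f/(1−f) ≈ 0.468 mcg/mL.
Difference ≈ 0.825 − 0.468 ≈ 0.357 mcg/mL.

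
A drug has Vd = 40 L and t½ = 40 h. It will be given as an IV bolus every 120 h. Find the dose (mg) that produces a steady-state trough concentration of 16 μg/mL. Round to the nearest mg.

τ/t½ = 120/40 ≈ 3, so f = (1/2)^(120/40) ≈ 0.125000.
Cmin,ss = (D/Vd)·f/(1−f), so D = Cmin,ss·Vd·(1−f)/f.
D = 16 × 40 × (1−f)/f ≈ 16 × 40 × 7.00000 ≈ 4480.00 mg.

4480 mg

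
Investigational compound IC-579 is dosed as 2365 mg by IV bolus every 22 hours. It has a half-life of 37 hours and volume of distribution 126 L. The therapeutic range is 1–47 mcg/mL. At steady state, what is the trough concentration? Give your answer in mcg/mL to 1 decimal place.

36.8 mcg/mL

k = ln2/t½ = ln2/37 ≈ 0.018734 h⁻¹; fraction remaining f = e^(−kτ) = e^(−0.018734×22) ≈ 0.6622.
Accumulation ratio R = 1/(1 − f) ≈ 1/0.3378 ≈ 2.9603.
Each bolus raises the concentration by D/Vd = 2365/126 ≈ 18.770 mcg/mL.
Steady-state peak Cmax,ss = C₀·R ≈ 18.770 × 2.9603 ≈ 55.565 mcg/mL.
Steady-state trough Cmin,ss = Cmax,ss·f ≈ 55.565 × 0.6622 ≈ 36.795 mcg/mL.
Trough 36.8 mcg/mL vs MEC 1 mcg/mL: adequate.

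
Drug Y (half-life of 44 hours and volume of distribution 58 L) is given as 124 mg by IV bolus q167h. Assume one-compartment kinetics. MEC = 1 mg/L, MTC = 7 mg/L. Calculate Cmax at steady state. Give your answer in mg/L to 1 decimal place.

2.3 mg/L

Over one 167-h interval, 167/44 ≈ 3.7955 half-lives elapse, leaving f ≈ 0.0720 of each dose.
At steady state, accumulation factor R = 1/(1 − e^(−kτ)) ≈ 1.0776.
Each bolus raises the concentration by D/Vd = 124/58 ≈ 2.138 mg/L.
Cmax,ss = C₀/(1 − f) ≈ 2.138/0.9280 ≈ 2.304 mg/L.
Peak 2.3 mg/L vs MTC 7 mg/L: below toxic threshold.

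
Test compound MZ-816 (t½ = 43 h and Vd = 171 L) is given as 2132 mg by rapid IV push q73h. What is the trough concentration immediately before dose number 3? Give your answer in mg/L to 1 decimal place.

f = (1/2)^(τ/t½) = (1/2)^(73/43) ≈ 0.3083.
C₀ = D/Vd = 2132/171 ≈ 12.468 mg/L.
Before the 3rd dose, 2 doses have been given. Superposition: Cmin = C₀·(f + f²).
≈ 12.468 × (0.3083 + 0.0950) ≈ 12.468 × 0.4033 ≈ 5.028 mg/L.

5.0 mg/L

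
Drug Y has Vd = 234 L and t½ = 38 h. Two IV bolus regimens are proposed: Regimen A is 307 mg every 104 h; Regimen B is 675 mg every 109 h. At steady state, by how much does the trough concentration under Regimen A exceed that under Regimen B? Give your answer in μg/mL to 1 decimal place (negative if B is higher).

Regimen A: f = (1/2)^(104/38) ≈ 0.1500; Cmin,ss = (307/234)·f/(1−f) ≈ 0.232 μg/mL.
Regimen B: f = (1/2)^(109/38) ≈ 0.1369; Cmin,ss = (675/234)·f/(1−f) ≈ 0.458 μg/mL.
Difference ≈ 0.232 − 0.458 ≈ -0.226 μg/mL.

-0.2 μg/mL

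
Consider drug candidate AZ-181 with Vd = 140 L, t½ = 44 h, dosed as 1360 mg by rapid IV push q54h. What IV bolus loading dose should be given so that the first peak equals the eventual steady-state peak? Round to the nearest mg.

2374 mg

f = (1/2)^(54/44) ≈ 0.427124; accumulation ratio R = 1/(1−f) ≈ 1.74558.
Loading dose to hit Cmax,ss on first dose: D_load = D_maint·R ≈ 1360 × 1.74558 ≈ 2373.99 mg.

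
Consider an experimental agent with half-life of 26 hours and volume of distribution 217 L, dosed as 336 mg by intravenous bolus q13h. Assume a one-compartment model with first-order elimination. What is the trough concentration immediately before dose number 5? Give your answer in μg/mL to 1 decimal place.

2.8 μg/mL

f = (1/2)^(τ/t½) = (1/2)^(13/26) ≈ 0.7071.
C₀ = D/Vd = 336/217 ≈ 1.548 μg/mL.
Before the 5th dose, 4 doses have been given. Superposition: Cmin = C₀·(f + f² + … + f^4).
≈ 1.548 × (0.7071 + 0.5000 + 0.3535 + 0.2500) ≈ 1.548 × 1.8106 ≈ 2.803 μg/mL.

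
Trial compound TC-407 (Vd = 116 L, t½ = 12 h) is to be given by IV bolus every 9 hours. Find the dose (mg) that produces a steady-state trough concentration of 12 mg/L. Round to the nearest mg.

949 mg

τ/t½ = 9/12 ≈ 0.75, so f = (1/2)^(9/12) ≈ 0.594604.
Cmin,ss = (D/Vd)·f/(1−f), so D = Cmin,ss·Vd·(1−f)/f.
D = 12 × 116 × (1−f)/f ≈ 12 × 116 × 0.68179 ≈ 949.05 mg.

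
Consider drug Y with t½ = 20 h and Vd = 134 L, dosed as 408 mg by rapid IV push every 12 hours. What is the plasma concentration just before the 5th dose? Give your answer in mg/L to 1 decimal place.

4.8 mg/L

f = (1/2)^(τ/t½) = (1/2)^(12/20) ≈ 0.6598.
C₀ = D/Vd = 408/134 ≈ 3.045 mg/L.
Before the 5th dose, 4 doses have been given. Superposition: Cmin = C₀·(f + f² + … + f^4).
≈ 3.045 × (0.6598 + 0.4353 + 0.2872 + 0.1895) ≈ 3.045 × 1.5718 ≈ 4.786 mg/L.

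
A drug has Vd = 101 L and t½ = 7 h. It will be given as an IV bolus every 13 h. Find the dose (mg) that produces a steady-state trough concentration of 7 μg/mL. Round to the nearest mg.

τ/t½ = 13/7 ≈ 1.8571, so f = (1/2)^(13/7) ≈ 0.276022.
Cmin,ss = (D/Vd)·f/(1−f), so D = Cmin,ss·Vd·(1−f)/f.
D = 7 × 101 × (1−f)/f ≈ 7 × 101 × 2.62290 ≈ 1854.39 mg.

1854 mg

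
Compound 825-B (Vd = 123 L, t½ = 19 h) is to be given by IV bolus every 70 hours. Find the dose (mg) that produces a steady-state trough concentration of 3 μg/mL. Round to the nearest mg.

4374 mg

τ/t½ = 70/19 ≈ 3.6842, so f = (1/2)^(70/19) ≈ 0.077793.
Cmin,ss = (D/Vd)·f/(1−f), so D = Cmin,ss·Vd·(1−f)/f.
D = 3 × 123 × (1−f)/f ≈ 3 × 123 × 11.85463 ≈ 4374.36 mg.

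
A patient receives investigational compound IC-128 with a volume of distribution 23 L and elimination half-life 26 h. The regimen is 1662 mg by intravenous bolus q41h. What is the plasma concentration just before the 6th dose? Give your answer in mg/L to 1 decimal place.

f = (1/2)^(τ/t½) = (1/2)^(41/26) ≈ 0.3352.
C₀ = D/Vd = 1662/23 ≈ 72.261 mg/L.
Before the 6th dose, 5 doses have been given. Superposition: Cmin = C₀·(f + f² + … + f^5).
≈ 72.261 × (0.3352 + 0.1124 + 0.0377 + 0.0126 + 0.0042) ≈ 72.261 × 0.5021 ≈ 36.282 mg/L.

36.3 mg/L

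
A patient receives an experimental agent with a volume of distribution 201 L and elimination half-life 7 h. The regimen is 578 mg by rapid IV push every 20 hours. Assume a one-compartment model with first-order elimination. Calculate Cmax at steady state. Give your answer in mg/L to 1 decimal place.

τ/t½ = 20/7 ≈ 2.8571, so fraction remaining f = (1/2)^(20/7) ≈ 0.1380.
At steady state, accumulation factor R = 1/(1 − e^(−kτ)) ≈ 1.1601.
Single-dose peak C₀ = D/Vd = 578/201 ≈ 2.876 mg/L.
Steady-state peak Cmax,ss = C₀·R ≈ 2.876 × 1.1601 ≈ 3.336 mg/L.

3.3 mg/L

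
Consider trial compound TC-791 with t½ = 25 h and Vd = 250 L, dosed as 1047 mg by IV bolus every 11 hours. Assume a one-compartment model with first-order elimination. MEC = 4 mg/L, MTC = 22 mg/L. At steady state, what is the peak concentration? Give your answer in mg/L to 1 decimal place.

Over one 11-h interval, 11/25 ≈ 0.44 half-lives elapse, leaving f ≈ 0.7371 of each dose.
At steady state, accumulation factor R = 1/(1 − e^(−kτ)) ≈ 3.8037.
Each bolus raises the concentration by D/Vd = 1047/250 ≈ 4.188 mg/L.
Cmax,ss = C₀/(1 − f) ≈ 4.188/0.2629 ≈ 15.930 mg/L.
Peak 15.9 mg/L vs MTC 22 mg/L: below toxic threshold.

15.9 mg/L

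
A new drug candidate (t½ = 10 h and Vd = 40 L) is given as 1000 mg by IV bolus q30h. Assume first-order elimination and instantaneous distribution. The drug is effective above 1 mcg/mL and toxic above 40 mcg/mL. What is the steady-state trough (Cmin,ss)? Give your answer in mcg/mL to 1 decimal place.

τ = 30 h = 3 half-lives, so f = (1/2)^3 = 0.125.
At steady state, R = 1/(1 − 0.125) = 8/7.
Single-dose peak C₀ = D/Vd = 1000/40 = 25 mcg/mL.
Steady-state peak Cmax,ss = C₀·R = 25 × 8/7 ≈ 28.571 mcg/mL.
Steady-state trough Cmin,ss = Cmax,ss·f ≈ 28.571 × 0.125 ≈ 3.571 mcg/mL.
Trough 3.6 mcg/mL vs MEC 1 mcg/mL: adequate.

3.6 mcg/mL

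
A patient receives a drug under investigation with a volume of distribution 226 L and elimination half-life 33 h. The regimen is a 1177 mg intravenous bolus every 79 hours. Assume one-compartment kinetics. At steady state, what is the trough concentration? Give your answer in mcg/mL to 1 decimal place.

Over one 79-h interval, 79/33 ≈ 2.3939 half-lives elapse, leaving f ≈ 0.1903 of each dose.
Accumulation ratio R = 1/(1 − f) ≈ 1/0.8097 ≈ 1.2350.
Each bolus raises the concentration by D/Vd = 1177/226 ≈ 5.208 mcg/mL.
Steady-state peak Cmax,ss = C₀·R ≈ 5.208 × 1.2350 ≈ 6.432 mcg/mL.
Steady-state trough Cmin,ss = Cmax,ss·f ≈ 6.432 × 0.1903 ≈ 1.224 mcg/mL.

1.2 mcg/mL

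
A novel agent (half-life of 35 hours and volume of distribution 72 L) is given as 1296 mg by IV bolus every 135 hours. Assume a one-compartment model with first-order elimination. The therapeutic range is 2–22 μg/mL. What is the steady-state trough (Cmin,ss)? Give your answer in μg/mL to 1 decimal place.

1.3 μg/mL

Over one 135-h interval, 135/35 ≈ 3.8571 half-lives elapse, leaving f ≈ 0.0690 of each dose.
Each bolus raises the concentration by D/Vd = 1296/72 ≈ 18.000 μg/mL.
Steady-state trough Cmin,ss = C₀·f/(1−f) ≈ 18.000 × 0.0690/0.9310 ≈ 1.334 μg/mL.
Trough 1.3 μg/mL vs MEC 2 μg/mL: subtherapeutic.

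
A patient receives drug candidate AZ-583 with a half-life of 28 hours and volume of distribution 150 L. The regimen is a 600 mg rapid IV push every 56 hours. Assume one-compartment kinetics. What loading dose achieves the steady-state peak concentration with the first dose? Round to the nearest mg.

f = (1/2)^(56/28) ≈ 0.250000; accumulation ratio R = 1/(1−f) ≈ 1.33333.
Loading dose to hit Cmax,ss on first dose: D_load = D_maint·R ≈ 600 × 1.33333 ≈ 800.00 mg.

800 mg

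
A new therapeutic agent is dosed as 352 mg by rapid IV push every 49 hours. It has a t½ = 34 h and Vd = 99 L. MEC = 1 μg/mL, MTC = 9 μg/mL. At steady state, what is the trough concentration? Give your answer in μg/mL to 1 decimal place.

2.1 μg/mL

Over one 49-h interval, 49/34 ≈ 1.4412 half-lives elapse, leaving f ≈ 0.3683 of each dose.
Accumulation ratio R = 1/(1 − f) ≈ 1/0.6317 ≈ 1.5830.
Single-dose peak C₀ = D/Vd = 352/99 ≈ 3.556 μg/mL.
Cmax,ss = C₀/(1 − f) ≈ 3.556/0.6317 ≈ 5.629 μg/mL.
One interval later, Cmin,ss = Cmax,ss·e^(−kτ) ≈ 5.629 × 0.3683 ≈ 2.073 μg/mL.
Trough 2.1 μg/mL vs MEC 1 μg/mL: adequate.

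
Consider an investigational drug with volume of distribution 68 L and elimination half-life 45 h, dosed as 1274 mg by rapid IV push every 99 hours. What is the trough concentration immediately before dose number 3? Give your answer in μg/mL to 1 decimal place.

5.0 μg/mL

f = (1/2)^(τ/t½) = (1/2)^(99/45) ≈ 0.2176.
C₀ = D/Vd = 1274/68 ≈ 18.735 μg/mL.
Before the 3rd dose, 2 doses have been given. Superposition: Cmin = C₀·(f + f²).
≈ 18.735 × (0.2176 + 0.0473) ≈ 18.735 × 0.2649 ≈ 4.963 μg/mL.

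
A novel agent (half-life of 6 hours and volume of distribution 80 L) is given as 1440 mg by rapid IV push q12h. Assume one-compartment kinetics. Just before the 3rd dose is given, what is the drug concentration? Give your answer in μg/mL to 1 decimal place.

f = (1/2)^(τ/t½) = (1/2)^(12/6) ≈ 0.2500.
C₀ = D/Vd = 1440/80 ≈ 18.000 μg/mL.
Before the 3rd dose, 2 doses have been given. Superposition: Cmin = C₀·(f + f²).
≈ 18.000 × (0.2500 + 0.0625) ≈ 18.000 × 0.3125 ≈ 5.625 μg/mL.

5.6 μg/mL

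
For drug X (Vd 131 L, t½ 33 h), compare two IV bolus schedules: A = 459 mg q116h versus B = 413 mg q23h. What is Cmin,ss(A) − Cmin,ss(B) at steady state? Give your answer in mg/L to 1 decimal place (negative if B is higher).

-4.7 mg/L

Regimen A: f = (1/2)^(116/33) ≈ 0.0875; Cmin,ss = (459/131)·f/(1−f) ≈ 0.336 mg/L.
Regimen B: f = (1/2)^(23/33) ≈ 0.6169; Cmin,ss = (413/131)·f/(1−f) ≈ 5.077 mg/L.
Difference ≈ 0.336 − 5.077 ≈ -4.741 mg/L.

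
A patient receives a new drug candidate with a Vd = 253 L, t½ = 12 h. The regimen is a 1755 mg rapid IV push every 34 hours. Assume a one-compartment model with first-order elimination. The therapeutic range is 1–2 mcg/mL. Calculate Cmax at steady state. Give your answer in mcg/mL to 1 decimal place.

8.1 mcg/mL

k = ln2/t½ = ln2/12 ≈ 0.057762 h⁻¹; fraction remaining f = e^(−kτ) = e^(−0.057762×34) ≈ 0.1403.
Accumulation ratio R = 1/(1 − f) ≈ 1/0.8597 ≈ 1.1632.
Single-dose peak C₀ = D/Vd = 1755/253 ≈ 6.937 mcg/mL.
Cmax,ss = C₀/(1 − f) ≈ 6.937/0.8597 ≈ 8.069 mcg/mL.
Peak 8.1 mcg/mL vs MTC 2 mcg/mL: exceeds toxic threshold.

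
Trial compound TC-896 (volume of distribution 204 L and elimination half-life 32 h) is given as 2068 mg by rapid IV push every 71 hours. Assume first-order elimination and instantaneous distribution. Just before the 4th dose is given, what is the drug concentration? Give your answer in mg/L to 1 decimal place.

f = (1/2)^(τ/t½) = (1/2)^(71/32) ≈ 0.2148.
C₀ = D/Vd = 2068/204 ≈ 10.137 mg/L.
Before the 4th dose, 3 doses have been given. Superposition: Cmin = C₀·(f + f² + … + f^3).
≈ 10.137 × (0.2148 + 0.0461 + 0.0099) ≈ 10.137 × 0.2708 ≈ 2.745 mg/L.

2.7 mg/L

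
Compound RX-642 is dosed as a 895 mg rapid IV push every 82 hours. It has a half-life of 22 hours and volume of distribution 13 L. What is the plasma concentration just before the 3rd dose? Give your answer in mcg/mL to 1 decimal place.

f = (1/2)^(τ/t½) = (1/2)^(82/22) ≈ 0.0755.
C₀ = D/Vd = 895/13 ≈ 68.846 mcg/mL.
Before the 3rd dose, 2 doses have been given. Superposition: Cmin = C₀·(f + f²).
≈ 68.846 × (0.0755 + 0.0057) ≈ 68.846 × 0.0812 ≈ 5.590 mcg/mL.

5.6 mcg/mL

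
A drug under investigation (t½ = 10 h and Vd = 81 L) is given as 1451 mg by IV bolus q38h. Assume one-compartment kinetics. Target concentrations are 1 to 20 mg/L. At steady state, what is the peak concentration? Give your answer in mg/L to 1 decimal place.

τ/t½ = 38/10 ≈ 3.8, so fraction remaining f = (1/2)^(38/10) ≈ 0.0718.
At steady state, accumulation factor R = 1/(1 − e^(−kτ)) ≈ 1.0774.
Single-dose peak C₀ = D/Vd = 1451/81 ≈ 17.914 mg/L.
Steady-state peak Cmax,ss = C₀·R ≈ 17.914 × 1.0774 ≈ 19.301 mg/L.
Peak 19.3 mg/L vs MTC 20 mg/L: below toxic threshold.

19.3 mg/L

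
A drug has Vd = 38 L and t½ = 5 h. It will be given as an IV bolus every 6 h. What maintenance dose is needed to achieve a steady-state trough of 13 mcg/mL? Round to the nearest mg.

τ/t½ = 6/5 ≈ 1.2, so f = (1/2)^(6/5) ≈ 0.435275.
Cmin,ss = (D/Vd)·f/(1−f), so D = Cmin,ss·Vd·(1−f)/f.
D = 13 × 38 × (1−f)/f ≈ 13 × 38 × 1.29740 ≈ 640.92 mg.

641 mg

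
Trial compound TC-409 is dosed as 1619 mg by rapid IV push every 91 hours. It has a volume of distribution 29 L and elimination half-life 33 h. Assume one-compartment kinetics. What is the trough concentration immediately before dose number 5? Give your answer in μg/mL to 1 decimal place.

9.7 μg/mL

f = (1/2)^(τ/t½) = (1/2)^(91/33) ≈ 0.1479.
C₀ = D/Vd = 1619/29 ≈ 55.828 μg/mL.
Before the 5th dose, 4 doses have been given. Superposition: Cmin = C₀·(f + f² + … + f^4).
≈ 55.828 × (0.1479 + 0.0219 + 0.0032 + 0.0005) ≈ 55.828 × 0.1735 ≈ 9.686 μg/mL.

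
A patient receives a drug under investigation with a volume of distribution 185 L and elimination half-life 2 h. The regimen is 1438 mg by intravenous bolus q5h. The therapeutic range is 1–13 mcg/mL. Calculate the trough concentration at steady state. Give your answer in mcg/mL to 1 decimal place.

1.7 mcg/mL

τ/t½ = 5/2 ≈ 2.5, so fraction remaining f = (1/2)^(5/2) ≈ 0.1768.
Each bolus raises the concentration by D/Vd = 1438/185 ≈ 7.773 mcg/mL.
Steady-state trough Cmin,ss = C₀·f/(1−f) ≈ 7.773 × 0.1768/0.8232 ≈ 1.669 mcg/mL.
Trough 1.7 mcg/mL vs MEC 1 mcg/mL: adequate.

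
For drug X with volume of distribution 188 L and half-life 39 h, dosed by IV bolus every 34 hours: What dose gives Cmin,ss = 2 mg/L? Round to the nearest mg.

312 mg

τ/t½ = 34/39 ≈ 0.87179, so f = (1/2)^(34/39) ≈ 0.546467.
Cmin,ss = (D/Vd)·f/(1−f), so D = Cmin,ss·Vd·(1−f)/f.
D = 2 × 188 × (1−f)/f ≈ 2 × 188 × 0.82994 ≈ 312.06 mg.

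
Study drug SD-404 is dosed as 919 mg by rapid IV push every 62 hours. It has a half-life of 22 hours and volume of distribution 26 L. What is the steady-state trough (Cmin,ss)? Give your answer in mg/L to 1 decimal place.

5.8 mg/L

τ/t½ = 62/22 ≈ 2.8182, so fraction remaining f = (1/2)^(62/22) ≈ 0.1418.
Single-dose peak C₀ = D/Vd = 919/26 ≈ 35.346 mg/L.
Steady-state trough Cmin,ss = C₀·f/(1−f) ≈ 35.346 × 0.1418/0.8582 ≈ 5.840 mg/L.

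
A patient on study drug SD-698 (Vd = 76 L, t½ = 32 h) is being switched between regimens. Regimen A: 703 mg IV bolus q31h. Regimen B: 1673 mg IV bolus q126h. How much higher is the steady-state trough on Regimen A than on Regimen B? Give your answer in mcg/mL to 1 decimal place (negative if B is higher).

8.1 mcg/mL

Regimen A: f = (1/2)^(31/32) ≈ 0.5109; Cmin,ss = (703/76)·f/(1−f) ≈ 9.662 mcg/mL.
Regimen B: f = (1/2)^(126/32) ≈ 0.0653; Cmin,ss = (1673/76)·f/(1−f) ≈ 1.538 mcg/mL.
Difference ≈ 9.662 − 1.538 ≈ 8.124 mcg/mL.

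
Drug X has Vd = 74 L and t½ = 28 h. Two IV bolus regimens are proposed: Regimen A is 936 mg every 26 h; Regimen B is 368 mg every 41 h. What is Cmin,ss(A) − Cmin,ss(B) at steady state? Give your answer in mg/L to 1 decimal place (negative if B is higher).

Regimen A: f = (1/2)^(26/28) ≈ 0.5254; Cmin,ss = (936/74)·f/(1−f) ≈ 14.003 mg/L.
Regimen B: f = (1/2)^(41/28) ≈ 0.3624; Cmin,ss = (368/74)·f/(1−f) ≈ 2.827 mg/L.
Difference ≈ 14.003 − 2.827 ≈ 11.176 mg/L.

11.2 mg/L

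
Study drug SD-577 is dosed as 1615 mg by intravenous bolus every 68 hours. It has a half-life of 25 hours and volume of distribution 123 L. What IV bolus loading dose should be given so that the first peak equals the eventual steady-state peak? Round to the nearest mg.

f = (1/2)^(68/25) ≈ 0.151774; accumulation ratio R = 1/(1−f) ≈ 1.17893.
Loading dose to hit Cmax,ss on first dose: D_load = D_maint·R ≈ 1615 × 1.17893 ≈ 1903.97 mg.

1904 mg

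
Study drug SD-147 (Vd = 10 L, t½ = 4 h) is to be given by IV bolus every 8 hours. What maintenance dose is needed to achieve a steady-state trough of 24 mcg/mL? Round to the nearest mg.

720 mg

τ/t½ = 8/4 ≈ 2, so f = (1/2)^(8/4) ≈ 0.250000.
Cmin,ss = (D/Vd)·f/(1−f), so D = Cmin,ss·Vd·(1−f)/f.
D = 24 × 10 × (1−f)/f ≈ 24 × 10 × 3.00000 ≈ 720.00 mg.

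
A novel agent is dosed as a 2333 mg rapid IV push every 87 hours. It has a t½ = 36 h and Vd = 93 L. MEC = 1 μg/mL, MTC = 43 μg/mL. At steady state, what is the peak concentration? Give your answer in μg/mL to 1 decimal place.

30.9 μg/mL

Over one 87-h interval, 87/36 ≈ 2.4167 half-lives elapse, leaving f ≈ 0.1873 of each dose.
Accumulation ratio R = 1/(1 − f) ≈ 1/0.8127 ≈ 1.2305.
Each bolus raises the concentration by D/Vd = 2333/93 ≈ 25.086 μg/mL.
Steady-state peak Cmax,ss = C₀·R ≈ 25.086 × 1.2305 ≈ 30.868 μg/mL.
Peak 30.9 μg/mL vs MTC 43 μg/mL: below toxic threshold.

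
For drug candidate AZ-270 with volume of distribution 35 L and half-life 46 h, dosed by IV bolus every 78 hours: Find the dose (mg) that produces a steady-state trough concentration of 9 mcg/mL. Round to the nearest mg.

705 mg

τ/t½ = 78/46 ≈ 1.6957, so f = (1/2)^(78/46) ≈ 0.308715.
Cmin,ss = (D/Vd)·f/(1−f), so D = Cmin,ss·Vd·(1−f)/f.
D = 9 × 35 × (1−f)/f ≈ 9 × 35 × 2.23923 ≈ 705.36 mg.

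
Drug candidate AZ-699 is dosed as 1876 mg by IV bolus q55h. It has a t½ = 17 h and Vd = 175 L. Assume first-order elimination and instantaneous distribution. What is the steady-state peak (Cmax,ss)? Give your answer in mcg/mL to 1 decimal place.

12.0 mcg/mL

k = ln2/t½ = ln2/17 ≈ 0.040773 h⁻¹; fraction remaining f = e^(−kτ) = e^(−0.040773×55) ≈ 0.1062.
Accumulation ratio R = 1/(1 − f) ≈ 1/0.8938 ≈ 1.1188.
Each bolus raises the concentration by D/Vd = 1876/175 ≈ 10.720 mcg/mL.
Steady-state peak Cmax,ss = C₀·R ≈ 10.720 × 1.1188 ≈ 11.994 mcg/mL.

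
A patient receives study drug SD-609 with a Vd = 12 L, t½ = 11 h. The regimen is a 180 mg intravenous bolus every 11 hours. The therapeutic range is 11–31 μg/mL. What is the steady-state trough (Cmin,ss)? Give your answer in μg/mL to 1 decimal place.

The dosing interval is 1 half-life, so f = 2^(−1) = 0.5.
At steady state, R = 1/(1 − 0.5) = 2/1.
Single-dose peak C₀ = D/Vd = 180/12 = 15 μg/mL.
Steady-state peak Cmax,ss = C₀·R = 15 × 2/1 ≈ 30.000 μg/mL.
Steady-state trough Cmin,ss = Cmax,ss·f ≈ 30.000 × 0.5 ≈ 15.000 μg/mL.
Trough 15.0 μg/mL vs MEC 11 μg/mL: adequate.

15.0 μg/mL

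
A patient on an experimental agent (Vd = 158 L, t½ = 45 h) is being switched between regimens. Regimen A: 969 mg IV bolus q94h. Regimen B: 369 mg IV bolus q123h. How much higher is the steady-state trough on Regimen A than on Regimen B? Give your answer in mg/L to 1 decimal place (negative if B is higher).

1.5 mg/L

Regimen A: f = (1/2)^(94/45) ≈ 0.2351; Cmin,ss = (969/158)·f/(1−f) ≈ 1.885 mg/L.
Regimen B: f = (1/2)^(123/45) ≈ 0.1504; Cmin,ss = (369/158)·f/(1−f) ≈ 0.413 mg/L.
Difference ≈ 1.885 − 0.413 ≈ 1.472 mg/L.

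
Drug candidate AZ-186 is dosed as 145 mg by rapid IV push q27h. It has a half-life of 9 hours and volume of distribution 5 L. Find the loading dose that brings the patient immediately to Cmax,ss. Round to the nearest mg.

f = (1/2)^(27/9) ≈ 0.125000; accumulation ratio R = 1/(1−f) ≈ 1.14286.
Loading dose to hit Cmax,ss on first dose: D_load = D_maint·R ≈ 145 × 1.14286 ≈ 165.71 mg.

166 mg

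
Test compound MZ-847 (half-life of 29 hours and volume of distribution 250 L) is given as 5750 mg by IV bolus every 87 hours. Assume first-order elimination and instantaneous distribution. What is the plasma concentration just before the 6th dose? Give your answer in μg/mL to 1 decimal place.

f = (1/2)^(τ/t½) = (1/2)^(87/29) ≈ 0.1250.
C₀ = D/Vd = 5750/250 ≈ 23.000 μg/mL.
Before the 6th dose, 5 doses have been given. Superposition: Cmin = C₀·(f + f² + … + f^5).
≈ 23.000 × (0.1250 + 0.0156 + 0.0020 + 0.0002 + 0.0000) ≈ 23.000 × 0.1428 ≈ 3.284 μg/mL.

3.3 μg/mL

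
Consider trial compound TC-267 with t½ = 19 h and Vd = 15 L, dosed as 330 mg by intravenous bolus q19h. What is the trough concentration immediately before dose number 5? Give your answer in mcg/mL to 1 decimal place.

f = (1/2)^(τ/t½) = (1/2)^(19/19) ≈ 0.5000.
C₀ = D/Vd = 330/15 ≈ 22.000 mcg/mL.
Before the 5th dose, 4 doses have been given. Superposition: Cmin = C₀·(f + f² + … + f^4).
≈ 22.000 × (0.5000 + 0.2500 + 0.1250 + 0.0625) ≈ 22.000 × 0.9375 ≈ 20.625 mcg/mL.

20.6 mcg/mL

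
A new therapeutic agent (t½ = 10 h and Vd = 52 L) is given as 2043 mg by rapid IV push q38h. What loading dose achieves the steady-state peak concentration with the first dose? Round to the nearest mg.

2201 mg

f = (1/2)^(38/10) ≈ 0.071794; accumulation ratio R = 1/(1−f) ≈ 1.07735.
Loading dose to hit Cmax,ss on first dose: D_load = D_maint·R ≈ 2043 × 1.07735 ≈ 2201.03 mg.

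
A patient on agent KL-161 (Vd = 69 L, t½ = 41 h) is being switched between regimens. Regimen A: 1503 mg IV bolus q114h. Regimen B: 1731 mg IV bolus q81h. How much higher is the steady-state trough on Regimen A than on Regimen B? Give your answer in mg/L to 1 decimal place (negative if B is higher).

Regimen A: f = (1/2)^(114/41) ≈ 0.1455; Cmin,ss = (1503/69)·f/(1−f) ≈ 3.709 mg/L.
Regimen B: f = (1/2)^(81/41) ≈ 0.2543; Cmin,ss = (1731/69)·f/(1−f) ≈ 8.555 mg/L.
Difference ≈ 3.709 − 8.555 ≈ -4.846 mg/L.

-4.8 mg/L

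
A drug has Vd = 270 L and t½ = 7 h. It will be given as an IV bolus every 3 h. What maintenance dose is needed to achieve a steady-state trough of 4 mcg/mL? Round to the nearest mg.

τ/t½ = 3/7 ≈ 0.42857, so f = (1/2)^(3/7) ≈ 0.742997.
Cmin,ss = (D/Vd)·f/(1−f), so D = Cmin,ss·Vd·(1−f)/f.
D = 4 × 270 × (1−f)/f ≈ 4 × 270 × 0.34590 ≈ 373.57 mg.

374 mg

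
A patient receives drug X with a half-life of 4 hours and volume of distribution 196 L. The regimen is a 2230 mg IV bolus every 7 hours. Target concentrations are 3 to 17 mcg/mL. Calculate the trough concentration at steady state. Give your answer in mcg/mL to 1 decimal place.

4.8 mcg/mL

k = ln2/t½ = ln2/4 ≈ 0.173287 h⁻¹; fraction remaining f = e^(−kτ) = e^(−0.173287×7) ≈ 0.2973.
At steady state, accumulation factor R = 1/(1 − e^(−kτ)) ≈ 1.4231.
Single-dose peak C₀ = D/Vd = 2230/196 ≈ 11.378 mcg/mL.
Cmax,ss = C₀/(1 − f) ≈ 11.378/0.7027 ≈ 16.192 mcg/mL.
One interval later, Cmin,ss = Cmax,ss·e^(−kτ) ≈ 16.192 × 0.2973 ≈ 4.814 mcg/mL.
Trough 4.8 mcg/mL vs MEC 3 mcg/mL: adequate.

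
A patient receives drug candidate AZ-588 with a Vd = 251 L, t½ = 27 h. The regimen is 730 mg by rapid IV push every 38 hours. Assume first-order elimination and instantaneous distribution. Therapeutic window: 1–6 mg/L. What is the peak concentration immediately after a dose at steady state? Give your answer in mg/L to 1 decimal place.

4.7 mg/L

k = ln2/t½ = ln2/27 ≈ 0.025672 h⁻¹; fraction remaining f = e^(−kτ) = e^(−0.025672×38) ≈ 0.3770.
At steady state, accumulation factor R = 1/(1 − e^(−kτ)) ≈ 1.6051.
Single-dose peak C₀ = D/Vd = 730/251 ≈ 2.908 mg/L.
Steady-state peak Cmax,ss = C₀·R ≈ 2.908 × 1.6051 ≈ 4.668 mg/L.
Peak 4.7 mg/L vs MTC 6 mg/L: below toxic threshold.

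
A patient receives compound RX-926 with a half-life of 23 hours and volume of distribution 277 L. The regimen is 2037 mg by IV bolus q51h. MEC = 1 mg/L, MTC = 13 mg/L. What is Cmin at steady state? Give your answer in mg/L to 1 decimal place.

2.0 mg/L

τ/t½ = 51/23 ≈ 2.2174, so fraction remaining f = (1/2)^(51/23) ≈ 0.2150.
Accumulation ratio R = 1/(1 − f) ≈ 1/0.7850 ≈ 1.2739.
Each bolus raises the concentration by D/Vd = 2037/277 ≈ 7.354 mg/L.
Cmax,ss = C₀/(1 − f) ≈ 7.354/0.7850 ≈ 9.368 mg/L.
One interval later, Cmin,ss = Cmax,ss·e^(−kτ) ≈ 9.368 × 0.2150 ≈ 2.014 mg/L.
Trough 2.0 mg/L vs MEC 1 mg/L: adequate.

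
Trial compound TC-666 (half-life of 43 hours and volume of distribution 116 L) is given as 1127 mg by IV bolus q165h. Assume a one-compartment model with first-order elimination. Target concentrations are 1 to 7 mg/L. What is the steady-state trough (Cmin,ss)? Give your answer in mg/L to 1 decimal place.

k = ln2/t½ = ln2/43 ≈ 0.016120 h⁻¹; fraction remaining f = e^(−kτ) = e^(−0.016120×165) ≈ 0.0700.
At steady state, accumulation factor R = 1/(1 − e^(−kτ)) ≈ 1.0753.
Each bolus raises the concentration by D/Vd = 1127/116 ≈ 9.716 mg/L.
Steady-state peak Cmax,ss = C₀·R ≈ 9.716 × 1.0753 ≈ 10.448 mg/L.
Steady-state trough Cmin,ss = Cmax,ss·f ≈ 10.448 × 0.0700 ≈ 0.731 mg/L.
Trough 0.7 mg/L vs MEC 1 mg/L: subtherapeutic.

0.7 mg/L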